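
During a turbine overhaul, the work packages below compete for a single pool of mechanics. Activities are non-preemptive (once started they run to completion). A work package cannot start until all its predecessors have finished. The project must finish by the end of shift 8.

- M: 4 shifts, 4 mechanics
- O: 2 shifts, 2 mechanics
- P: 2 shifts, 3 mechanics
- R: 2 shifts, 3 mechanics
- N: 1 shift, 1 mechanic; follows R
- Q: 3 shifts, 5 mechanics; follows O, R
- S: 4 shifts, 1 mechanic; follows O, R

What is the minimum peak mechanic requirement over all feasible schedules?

9

Early-start (M@1, O@1, P@1, R@1, N@3, Q@3, S@3) gives peak 12: s1:12  s2:12  s3:11  s4:10  s5:6  s6:1  s7:0  s8:0.
Shift R→3, N→5, Q→5, S→5.
Schedule M@1, O@1, P@1, R@3, N@5, Q@5, S@5: s1:9  s2:9  s3:7  s4:7  s5:7  s6:6  s7:6  s8:1 — peak 9.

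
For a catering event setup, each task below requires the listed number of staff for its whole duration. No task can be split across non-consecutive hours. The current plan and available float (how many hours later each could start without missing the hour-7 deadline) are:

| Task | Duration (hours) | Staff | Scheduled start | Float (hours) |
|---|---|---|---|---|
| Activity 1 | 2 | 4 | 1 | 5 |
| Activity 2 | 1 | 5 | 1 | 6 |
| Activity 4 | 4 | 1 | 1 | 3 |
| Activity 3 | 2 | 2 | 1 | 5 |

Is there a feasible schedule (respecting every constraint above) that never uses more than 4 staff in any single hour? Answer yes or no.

The minimum achievable peak is 5; 4 < 5, so no feasible schedule stays within the cap.

no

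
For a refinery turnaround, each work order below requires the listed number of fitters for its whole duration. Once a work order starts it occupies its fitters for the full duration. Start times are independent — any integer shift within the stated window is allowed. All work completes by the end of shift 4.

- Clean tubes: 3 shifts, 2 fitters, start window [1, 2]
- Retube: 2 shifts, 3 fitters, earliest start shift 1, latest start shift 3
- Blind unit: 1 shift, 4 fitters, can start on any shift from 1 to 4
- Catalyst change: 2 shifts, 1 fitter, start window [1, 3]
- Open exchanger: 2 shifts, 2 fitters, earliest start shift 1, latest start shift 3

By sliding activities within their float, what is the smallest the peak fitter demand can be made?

6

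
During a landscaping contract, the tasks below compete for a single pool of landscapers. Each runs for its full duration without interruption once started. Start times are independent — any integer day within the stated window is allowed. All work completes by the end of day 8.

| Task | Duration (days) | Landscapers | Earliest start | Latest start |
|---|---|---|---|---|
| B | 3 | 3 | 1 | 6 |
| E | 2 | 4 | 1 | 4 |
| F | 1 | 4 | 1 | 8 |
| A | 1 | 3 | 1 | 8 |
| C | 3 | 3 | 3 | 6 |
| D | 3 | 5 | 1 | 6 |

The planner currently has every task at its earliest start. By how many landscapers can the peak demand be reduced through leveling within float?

12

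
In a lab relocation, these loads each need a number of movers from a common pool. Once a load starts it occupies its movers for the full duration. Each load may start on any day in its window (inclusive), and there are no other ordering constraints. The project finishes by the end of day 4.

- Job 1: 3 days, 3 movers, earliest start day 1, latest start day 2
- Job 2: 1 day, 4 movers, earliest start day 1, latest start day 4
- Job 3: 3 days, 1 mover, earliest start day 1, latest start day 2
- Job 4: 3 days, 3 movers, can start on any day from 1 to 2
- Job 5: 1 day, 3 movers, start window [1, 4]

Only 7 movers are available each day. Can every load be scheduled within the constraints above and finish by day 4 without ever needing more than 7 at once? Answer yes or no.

yes

Schedule Job 1@1, Job 2@1, Job 3@2, Job 4@2, Job 5@4: d1:7  d2:7  d3:7  d4:7 — peak 7 ≤ 7.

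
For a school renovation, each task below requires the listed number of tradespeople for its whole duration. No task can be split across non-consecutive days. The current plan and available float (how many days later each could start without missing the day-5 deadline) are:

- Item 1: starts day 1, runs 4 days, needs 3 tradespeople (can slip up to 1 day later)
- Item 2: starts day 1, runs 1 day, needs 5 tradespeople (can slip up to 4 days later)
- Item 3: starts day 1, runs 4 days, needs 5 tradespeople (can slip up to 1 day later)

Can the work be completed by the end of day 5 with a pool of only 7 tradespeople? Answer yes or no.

Total tradesperson-days = 37; over 5 days the average is 37/5 > 7, so some day must exceed 7.

no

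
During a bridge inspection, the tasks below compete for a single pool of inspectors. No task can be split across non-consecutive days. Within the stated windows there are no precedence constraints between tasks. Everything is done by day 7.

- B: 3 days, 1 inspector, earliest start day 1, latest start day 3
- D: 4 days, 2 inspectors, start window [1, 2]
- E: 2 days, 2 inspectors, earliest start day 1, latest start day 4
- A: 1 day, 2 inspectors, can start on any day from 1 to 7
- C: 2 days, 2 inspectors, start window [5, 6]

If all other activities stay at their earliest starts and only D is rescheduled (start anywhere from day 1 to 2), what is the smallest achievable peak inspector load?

D@1: d1:7  d2:5  d3:3  d4:2  d5:2  d6:2  d7:0 → peak 7
D@2: d1:5  d2:5  d3:3  d4:2  d5:4  d6:2  d7:0 → peak 5
Best is D@2, peak 5.

5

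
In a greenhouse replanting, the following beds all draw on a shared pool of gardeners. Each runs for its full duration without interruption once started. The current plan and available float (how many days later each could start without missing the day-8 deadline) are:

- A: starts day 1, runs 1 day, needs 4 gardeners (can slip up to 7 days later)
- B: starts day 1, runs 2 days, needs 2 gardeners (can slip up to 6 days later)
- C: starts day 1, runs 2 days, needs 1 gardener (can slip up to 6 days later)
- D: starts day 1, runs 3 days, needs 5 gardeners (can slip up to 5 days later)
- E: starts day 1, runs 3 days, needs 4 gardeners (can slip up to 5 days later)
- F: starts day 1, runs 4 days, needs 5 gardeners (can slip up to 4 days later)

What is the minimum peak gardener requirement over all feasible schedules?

Early-start (A@1, B@1, C@1, D@1, E@1, F@1) gives peak 21: d1:21  d2:17  d3:14  d4:5  d5:0  d6:0  d7:0  d8:0.
Shift D→2, E→3, F→5.
Schedule A@1, B@1, C@1, D@2, E@3, F@5: d1:7  d2:8  d3:9  d4:9  d5:9  d6:5  d7:5  d8:5 — peak 9.

9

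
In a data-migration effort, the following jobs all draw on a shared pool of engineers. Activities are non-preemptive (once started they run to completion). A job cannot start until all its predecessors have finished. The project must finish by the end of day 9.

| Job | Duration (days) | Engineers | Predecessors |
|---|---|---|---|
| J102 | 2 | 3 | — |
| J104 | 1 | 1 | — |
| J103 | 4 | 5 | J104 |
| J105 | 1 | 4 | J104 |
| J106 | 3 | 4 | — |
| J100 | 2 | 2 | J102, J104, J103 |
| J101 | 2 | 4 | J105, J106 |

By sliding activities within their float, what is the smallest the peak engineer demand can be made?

Early-start (J102@1, J104@1, J103@2, J105@2, J106@1, J100@6, J101@4) gives peak 16: d1:8  d2:16  d3:9  d4:9  d5:9  d6:2  d7:2  d8:0  d9:0.
Shift J103→4, J105→3, J100→8, J101→8.
Schedule J102@1, J104@1, J103@4, J105@3, J106@1, J100@8, J101@8: d1:8  d2:7  d3:8  d4:5  d5:5  d6:5  d7:5  d8:6  d9:6 — peak 8.

8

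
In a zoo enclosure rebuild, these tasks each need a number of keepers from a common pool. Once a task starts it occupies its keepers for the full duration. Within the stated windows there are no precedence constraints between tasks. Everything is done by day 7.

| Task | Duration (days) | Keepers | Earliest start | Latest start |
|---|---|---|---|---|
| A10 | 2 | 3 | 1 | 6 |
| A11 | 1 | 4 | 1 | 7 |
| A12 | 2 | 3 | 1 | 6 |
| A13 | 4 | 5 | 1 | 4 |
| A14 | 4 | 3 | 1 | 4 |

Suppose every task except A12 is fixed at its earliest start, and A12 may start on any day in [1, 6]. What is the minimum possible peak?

15

A12@1: d1:18  d2:14  d3:8  d4:8  d5:0  d6:0  d7:0 → peak 18
A12@2: d1:15  d2:14  d3:11  d4:8  d5:0  d6:0  d7:0 → peak 15
A12@3: d1:15  d2:11  d3:11  d4:11  d5:0  d6:0  d7:0 → peak 15
A12@4: d1:15  d2:11  d3:8  d4:11  d5:3  d6:0  d7:0 → peak 15
A12@5: d1:15  d2:11  d3:8  d4:8  d5:3  d6:3  d7:0 → peak 15
A12@6: d1:15  d2:11  d3:8  d4:8  d5:0  d6:3  d7:3 → peak 15
Best is A12@2, peak 15.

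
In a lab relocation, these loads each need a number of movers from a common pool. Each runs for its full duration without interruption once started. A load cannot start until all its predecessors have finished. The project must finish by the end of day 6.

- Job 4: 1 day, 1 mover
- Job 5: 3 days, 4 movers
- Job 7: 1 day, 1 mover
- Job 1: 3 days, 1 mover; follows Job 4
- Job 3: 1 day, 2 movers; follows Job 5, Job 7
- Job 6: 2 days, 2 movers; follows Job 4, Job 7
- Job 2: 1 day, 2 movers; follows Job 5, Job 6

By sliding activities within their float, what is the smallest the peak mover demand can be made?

Early-start (Job 4@1, Job 5@1, Job 7@1, Job 1@2, Job 3@4, Job 6@2, Job 2@4) gives peak 7: d1:6  d2:7  d3:7  d4:5  d5:0  d6:0.
Shift Job 7→2, Job 1→3, Job 6→4, Job 2→6.
Schedule Job 4@1, Job 5@1, Job 7@2, Job 1@3, Job 3@4, Job 6@4, Job 2@6: d1:5  d2:5  d3:5  d4:5  d5:3  d6:2 — peak 5.
Total mover-days = 25 over 6 days ⇒ peak ≥ ⌈25/6⌉ = 5, so 5 is optimal.

5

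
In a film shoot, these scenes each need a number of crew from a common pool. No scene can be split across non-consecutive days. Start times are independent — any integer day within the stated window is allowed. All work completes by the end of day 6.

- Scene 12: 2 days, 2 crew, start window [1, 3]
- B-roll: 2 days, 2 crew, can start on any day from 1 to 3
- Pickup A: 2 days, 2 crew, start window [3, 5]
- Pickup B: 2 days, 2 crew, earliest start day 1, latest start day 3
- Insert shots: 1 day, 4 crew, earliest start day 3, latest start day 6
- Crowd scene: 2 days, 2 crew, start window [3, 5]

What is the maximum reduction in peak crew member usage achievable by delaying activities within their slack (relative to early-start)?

2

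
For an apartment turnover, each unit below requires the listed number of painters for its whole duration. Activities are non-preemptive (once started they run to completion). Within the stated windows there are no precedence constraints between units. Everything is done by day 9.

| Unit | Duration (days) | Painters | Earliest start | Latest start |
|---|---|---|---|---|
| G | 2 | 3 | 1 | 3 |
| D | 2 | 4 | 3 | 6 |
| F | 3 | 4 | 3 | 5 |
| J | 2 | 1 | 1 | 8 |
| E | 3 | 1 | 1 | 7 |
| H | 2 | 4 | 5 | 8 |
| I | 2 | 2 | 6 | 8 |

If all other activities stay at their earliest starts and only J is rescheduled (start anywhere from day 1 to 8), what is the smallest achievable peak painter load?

9

J@1: d1:5  d2:5  d3:9  d4:8  d5:8  d6:6  d7:2  d8:0  d9:0 → peak 9
J@2: d1:4  d2:5  d3:10  d4:8  d5:8  d6:6  d7:2  d8:0  d9:0 → peak 10
J@3: d1:4  d2:4  d3:10  d4:9  d5:8  d6:6  d7:2  d8:0  d9:0 → peak 10
J@4: d1:4  d2:4  d3:9  d4:9  d5:9  d6:6  d7:2  d8:0  d9:0 → peak 9
J@5: d1:4  d2:4  d3:9  d4:8  d5:9  d6:7  d7:2  d8:0  d9:0 → peak 9
J@6: d1:4  d2:4  d3:9  d4:8  d5:8  d6:7  d7:3  d8:0  d9:0 → peak 9
J@7: d1:4  d2:4  d3:9  d4:8  d5:8  d6:6  d7:3  d8:1  d9:0 → peak 9
J@8: d1:4  d2:4  d3:9  d4:8  d5:8  d6:6  d7:2  d8:1  d9:1 → peak 9
Best is J@1, peak 9.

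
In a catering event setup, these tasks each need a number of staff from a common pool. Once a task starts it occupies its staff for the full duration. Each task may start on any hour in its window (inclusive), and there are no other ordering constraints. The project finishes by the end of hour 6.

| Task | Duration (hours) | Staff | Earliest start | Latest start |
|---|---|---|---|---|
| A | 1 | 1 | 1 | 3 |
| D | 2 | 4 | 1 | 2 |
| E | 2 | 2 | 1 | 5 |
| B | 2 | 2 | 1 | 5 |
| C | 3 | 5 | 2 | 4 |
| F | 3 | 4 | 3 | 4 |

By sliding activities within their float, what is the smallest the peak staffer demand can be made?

Early-start (A@1, D@1, E@1, B@1, C@2, F@3) gives peak 13: h1:9  h2:13  h3:9  h4:9  h5:4  h6:0.
Shift C→3.
Schedule A@1, D@1, E@1, B@1, C@3, F@3: h1:9  h2:8  h3:9  h4:9  h5:9  h6:0 — peak 9.

9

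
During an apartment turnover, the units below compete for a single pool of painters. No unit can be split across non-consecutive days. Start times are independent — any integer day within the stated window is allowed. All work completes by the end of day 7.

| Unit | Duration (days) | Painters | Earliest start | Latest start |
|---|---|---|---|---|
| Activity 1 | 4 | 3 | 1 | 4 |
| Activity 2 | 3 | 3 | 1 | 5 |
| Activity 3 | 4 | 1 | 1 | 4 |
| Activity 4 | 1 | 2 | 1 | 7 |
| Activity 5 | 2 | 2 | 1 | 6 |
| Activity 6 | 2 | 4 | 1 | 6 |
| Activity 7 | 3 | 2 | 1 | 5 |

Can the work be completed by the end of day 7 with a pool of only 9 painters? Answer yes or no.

yes

Schedule Activity 1@1, Activity 2@1, Activity 3@1, Activity 4@5, Activity 5@4, Activity 6@6, Activity 7@5: d1:7  d2:7  d3:7  d4:6  d5:6  d6:6  d7:6 — peak 7 ≤ 9.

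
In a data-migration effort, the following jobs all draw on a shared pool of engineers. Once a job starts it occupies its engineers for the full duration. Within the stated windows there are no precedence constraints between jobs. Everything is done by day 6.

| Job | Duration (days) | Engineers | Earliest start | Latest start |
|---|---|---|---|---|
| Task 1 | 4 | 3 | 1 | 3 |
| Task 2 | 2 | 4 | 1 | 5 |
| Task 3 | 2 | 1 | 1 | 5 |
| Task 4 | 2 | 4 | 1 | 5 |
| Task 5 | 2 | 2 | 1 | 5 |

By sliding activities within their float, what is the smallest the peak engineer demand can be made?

7

Early-start (Task 1@1, Task 2@1, Task 3@1, Task 4@1, Task 5@1) gives peak 14: d1:14  d2:14  d3:3  d4:3  d5:0  d6:0.
Shift Task 3→3, Task 4→5, Task 5→3.
Schedule Task 1@1, Task 2@1, Task 3@3, Task 4@5, Task 5@3: d1:7  d2:7  d3:6  d4:6  d5:4  d6:4 — peak 7.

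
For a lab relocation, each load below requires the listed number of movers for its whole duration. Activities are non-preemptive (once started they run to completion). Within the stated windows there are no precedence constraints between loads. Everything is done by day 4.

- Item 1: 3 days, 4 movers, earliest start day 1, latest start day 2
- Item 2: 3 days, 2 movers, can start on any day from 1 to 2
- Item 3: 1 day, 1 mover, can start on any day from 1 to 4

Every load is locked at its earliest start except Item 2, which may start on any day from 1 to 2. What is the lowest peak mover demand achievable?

6

Item 2@1: d1:7  d2:6  d3:6  d4:0 → peak 7
Item 2@2: d1:5  d2:6  d3:6  d4:2 → peak 6
Best is Item 2@2, peak 6.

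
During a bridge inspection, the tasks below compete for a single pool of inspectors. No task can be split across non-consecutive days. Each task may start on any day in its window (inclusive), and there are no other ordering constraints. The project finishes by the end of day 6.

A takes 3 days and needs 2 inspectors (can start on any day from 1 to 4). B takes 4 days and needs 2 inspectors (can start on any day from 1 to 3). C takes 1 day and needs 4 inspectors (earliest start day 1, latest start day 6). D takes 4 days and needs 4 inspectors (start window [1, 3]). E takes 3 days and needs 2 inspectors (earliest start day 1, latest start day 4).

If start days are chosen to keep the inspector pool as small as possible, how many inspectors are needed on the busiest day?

8

Early-start (A@1, B@1, C@1, D@1, E@1) gives peak 14: d1:14  d2:10  d3:10  d4:6  d5:0  d6:0.
Shift D→2, E→4.
Schedule A@1, B@1, C@1, D@2, E@4: d1:8  d2:8  d3:8  d4:8  d5:6  d6:2 — peak 8.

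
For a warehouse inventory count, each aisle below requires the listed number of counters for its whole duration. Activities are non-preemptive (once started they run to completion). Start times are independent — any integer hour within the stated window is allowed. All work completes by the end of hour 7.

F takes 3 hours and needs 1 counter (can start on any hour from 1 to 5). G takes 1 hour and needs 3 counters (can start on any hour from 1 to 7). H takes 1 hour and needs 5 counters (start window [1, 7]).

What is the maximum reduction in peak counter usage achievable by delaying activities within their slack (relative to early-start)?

4

Early-start peak: h1:9  h2:1  h3:1  h4:0  h5:0  h6:0  h7:0 ⇒ 9.
Leveled (F@1, G@1, H@4): h1:4  h2:1  h3:1  h4:5  h5:0  h6:0  h7:0 ⇒ 5.
Reduction 9 − 5 = 4.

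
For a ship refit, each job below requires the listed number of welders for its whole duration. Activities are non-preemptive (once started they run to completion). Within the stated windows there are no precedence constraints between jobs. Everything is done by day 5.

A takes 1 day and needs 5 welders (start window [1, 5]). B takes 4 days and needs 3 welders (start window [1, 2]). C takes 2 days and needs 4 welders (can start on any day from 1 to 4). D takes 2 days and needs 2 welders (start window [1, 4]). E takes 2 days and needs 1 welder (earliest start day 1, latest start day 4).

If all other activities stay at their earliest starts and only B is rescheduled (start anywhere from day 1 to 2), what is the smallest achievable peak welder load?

B@1: d1:15  d2:10  d3:3  d4:3  d5:0 → peak 15
B@2: d1:12  d2:10  d3:3  d4:3  d5:3 → peak 12
Best is B@2, peak 12.

12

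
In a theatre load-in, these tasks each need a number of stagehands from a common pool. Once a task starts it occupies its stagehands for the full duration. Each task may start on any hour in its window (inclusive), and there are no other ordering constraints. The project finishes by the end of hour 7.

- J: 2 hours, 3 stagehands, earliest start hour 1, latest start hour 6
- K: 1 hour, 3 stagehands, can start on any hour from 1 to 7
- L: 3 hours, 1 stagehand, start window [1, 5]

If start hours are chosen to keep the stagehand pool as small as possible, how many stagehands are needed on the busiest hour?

3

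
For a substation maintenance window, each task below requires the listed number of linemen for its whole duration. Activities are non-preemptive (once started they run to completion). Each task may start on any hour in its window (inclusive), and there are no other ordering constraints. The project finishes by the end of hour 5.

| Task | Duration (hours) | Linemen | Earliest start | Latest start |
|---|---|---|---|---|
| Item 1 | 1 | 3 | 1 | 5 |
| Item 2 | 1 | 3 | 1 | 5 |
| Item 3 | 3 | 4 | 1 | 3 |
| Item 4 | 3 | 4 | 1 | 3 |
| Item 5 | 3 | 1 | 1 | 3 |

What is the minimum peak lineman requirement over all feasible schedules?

Early-start (Item 1@1, Item 2@1, Item 3@1, Item 4@1, Item 5@1) gives peak 15: h1:15  h2:9  h3:9  h4:0  h5:0.
Shift Item 3→2, Item 4→2.
Schedule Item 1@1, Item 2@1, Item 3@2, Item 4@2, Item 5@1: h1:7  h2:9  h3:9  h4:8  h5:0 — peak 9.

9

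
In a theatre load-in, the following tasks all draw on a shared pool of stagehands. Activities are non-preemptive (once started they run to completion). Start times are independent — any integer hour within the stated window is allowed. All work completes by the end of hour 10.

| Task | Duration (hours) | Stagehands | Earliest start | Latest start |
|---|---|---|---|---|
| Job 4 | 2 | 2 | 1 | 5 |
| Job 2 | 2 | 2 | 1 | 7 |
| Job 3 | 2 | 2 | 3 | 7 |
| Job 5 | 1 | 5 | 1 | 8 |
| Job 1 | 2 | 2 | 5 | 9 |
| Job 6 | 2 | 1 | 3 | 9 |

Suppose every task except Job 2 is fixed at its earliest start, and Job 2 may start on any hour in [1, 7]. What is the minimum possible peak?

Job 2@1: h1:9  h2:4  h3:3  h4:3  h5:2  h6:2  h7:0  h8:0  h9:0  h10:0 → peak 9
Job 2@2: h1:7  h2:4  h3:5  h4:3  h5:2  h6:2  h7:0  h8:0  h9:0  h10:0 → peak 7
Job 2@3: h1:7  h2:2  h3:5  h4:5  h5:2  h6:2  h7:0  h8:0  h9:0  h10:0 → peak 7
Job 2@4: h1:7  h2:2  h3:3  h4:5  h5:4  h6:2  h7:0  h8:0  h9:0  h10:0 → peak 7
Job 2@5: h1:7  h2:2  h3:3  h4:3  h5:4  h6:4  h7:0  h8:0  h9:0  h10:0 → peak 7
Job 2@6: h1:7  h2:2  h3:3  h4:3  h5:2  h6:4  h7:2  h8:0  h9:0  h10:0 → peak 7
Job 2@7: h1:7  h2:2  h3:3  h4:3  h5:2  h6:2  h7:2  h8:2  h9:0  h10:0 → peak 7
Best is Job 2@2, peak 7.

7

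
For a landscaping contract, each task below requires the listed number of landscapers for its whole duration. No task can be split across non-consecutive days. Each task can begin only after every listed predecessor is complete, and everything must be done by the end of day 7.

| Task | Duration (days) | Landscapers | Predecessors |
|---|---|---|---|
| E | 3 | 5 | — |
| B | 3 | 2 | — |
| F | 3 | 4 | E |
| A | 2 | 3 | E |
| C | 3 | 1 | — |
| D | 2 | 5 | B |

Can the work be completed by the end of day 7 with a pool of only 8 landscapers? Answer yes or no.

no

The minimum achievable peak is 9; 8 < 9, so no feasible schedule stays within the cap.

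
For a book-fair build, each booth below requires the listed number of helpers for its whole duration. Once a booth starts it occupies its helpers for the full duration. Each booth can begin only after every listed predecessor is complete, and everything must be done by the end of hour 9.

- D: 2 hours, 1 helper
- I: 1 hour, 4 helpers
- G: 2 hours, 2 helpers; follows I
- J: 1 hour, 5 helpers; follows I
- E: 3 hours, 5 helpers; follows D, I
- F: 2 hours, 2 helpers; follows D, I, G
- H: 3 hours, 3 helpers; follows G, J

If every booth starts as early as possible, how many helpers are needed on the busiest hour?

Early-start schedule: D@1, I@1, G@2, J@2, E@3, F@4, H@4.
Load per hour: hour 1: 5, hour 2: 8, hour 3: 7, hour 4: 10, hour 5: 10, hour 6: 3, hour 7: 0, hour 8: 0, hour 9: 0.
Peak is 10.

10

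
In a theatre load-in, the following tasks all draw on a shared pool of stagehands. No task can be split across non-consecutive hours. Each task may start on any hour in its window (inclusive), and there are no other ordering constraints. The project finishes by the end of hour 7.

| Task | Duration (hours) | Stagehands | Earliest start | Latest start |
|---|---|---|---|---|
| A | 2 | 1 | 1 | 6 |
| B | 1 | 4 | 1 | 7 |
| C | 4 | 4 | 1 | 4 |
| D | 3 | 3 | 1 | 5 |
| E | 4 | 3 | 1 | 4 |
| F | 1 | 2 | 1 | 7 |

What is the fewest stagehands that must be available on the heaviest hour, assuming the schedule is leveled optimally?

7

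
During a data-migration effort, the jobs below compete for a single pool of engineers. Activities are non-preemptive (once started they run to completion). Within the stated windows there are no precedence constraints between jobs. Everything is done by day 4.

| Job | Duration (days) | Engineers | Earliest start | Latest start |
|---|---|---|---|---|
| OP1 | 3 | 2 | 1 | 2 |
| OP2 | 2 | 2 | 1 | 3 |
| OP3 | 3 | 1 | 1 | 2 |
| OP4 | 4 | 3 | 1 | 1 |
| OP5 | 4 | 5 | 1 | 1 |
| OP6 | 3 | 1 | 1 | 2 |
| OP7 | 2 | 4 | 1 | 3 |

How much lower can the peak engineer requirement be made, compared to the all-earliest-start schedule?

Early-start peak: d1:18  d2:18  d3:12  d4:8 ⇒ 18.
Leveled (OP1@1, OP2@1, OP3@1, OP4@1, OP5@1, OP6@1, OP7@3): d1:14  d2:14  d3:16  d4:12 ⇒ 16.
Reduction 18 − 16 = 2.

2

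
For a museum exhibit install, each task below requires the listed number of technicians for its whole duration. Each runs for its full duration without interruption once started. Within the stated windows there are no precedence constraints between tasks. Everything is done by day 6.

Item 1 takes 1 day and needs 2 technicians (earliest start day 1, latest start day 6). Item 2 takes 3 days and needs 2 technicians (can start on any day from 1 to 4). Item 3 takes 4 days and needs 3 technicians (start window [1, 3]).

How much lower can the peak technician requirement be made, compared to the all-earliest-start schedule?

Early-start peak: d1:7  d2:5  d3:5  d4:3  d5:0  d6:0 ⇒ 7.
Leveled (Item 1@1, Item 2@1, Item 3@2): d1:4  d2:5  d3:5  d4:3  d5:3  d6:0 ⇒ 5.
Reduction 7 − 5 = 2.

2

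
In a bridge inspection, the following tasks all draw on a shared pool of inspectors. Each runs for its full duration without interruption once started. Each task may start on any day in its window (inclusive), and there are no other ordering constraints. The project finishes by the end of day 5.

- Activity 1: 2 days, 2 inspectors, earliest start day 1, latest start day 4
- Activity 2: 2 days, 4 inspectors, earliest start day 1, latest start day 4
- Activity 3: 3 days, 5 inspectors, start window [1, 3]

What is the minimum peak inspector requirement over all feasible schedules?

6

Early-start (Activity 1@1, Activity 2@1, Activity 3@1) gives peak 11: d1:11  d2:11  d3:5  d4:0  d5:0.
Shift Activity 3→3.
Schedule Activity 1@1, Activity 2@1, Activity 3@3: d1:6  d2:6  d3:5  d4:5  d5:5 — peak 6.
Total inspector-days = 27 over 5 days ⇒ peak ≥ ⌈27/5⌉ = 6, so 6 is optimal.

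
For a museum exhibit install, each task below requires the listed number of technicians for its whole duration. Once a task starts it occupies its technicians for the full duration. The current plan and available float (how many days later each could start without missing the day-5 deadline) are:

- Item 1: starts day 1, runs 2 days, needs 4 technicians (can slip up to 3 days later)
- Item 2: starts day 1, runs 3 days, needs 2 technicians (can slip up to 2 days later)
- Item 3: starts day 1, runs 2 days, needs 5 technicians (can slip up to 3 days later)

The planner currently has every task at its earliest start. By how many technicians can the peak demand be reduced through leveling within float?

5

Early-start peak: d1:11  d2:11  d3:2  d4:0  d5:0 ⇒ 11.
Leveled (Item 1@1, Item 2@1, Item 3@4): d1:6  d2:6  d3:2  d4:5  d5:5 ⇒ 6.
Reduction 11 − 6 = 5.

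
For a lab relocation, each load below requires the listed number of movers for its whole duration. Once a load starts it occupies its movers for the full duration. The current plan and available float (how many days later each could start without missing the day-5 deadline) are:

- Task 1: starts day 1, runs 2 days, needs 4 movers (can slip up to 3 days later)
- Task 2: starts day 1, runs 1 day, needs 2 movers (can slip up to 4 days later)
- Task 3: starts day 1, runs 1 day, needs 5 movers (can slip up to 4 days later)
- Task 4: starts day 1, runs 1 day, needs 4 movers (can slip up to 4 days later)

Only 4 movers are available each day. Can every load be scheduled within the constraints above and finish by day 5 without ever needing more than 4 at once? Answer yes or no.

no

The minimum achievable peak is 5; 4 < 5, so no feasible schedule stays within the cap.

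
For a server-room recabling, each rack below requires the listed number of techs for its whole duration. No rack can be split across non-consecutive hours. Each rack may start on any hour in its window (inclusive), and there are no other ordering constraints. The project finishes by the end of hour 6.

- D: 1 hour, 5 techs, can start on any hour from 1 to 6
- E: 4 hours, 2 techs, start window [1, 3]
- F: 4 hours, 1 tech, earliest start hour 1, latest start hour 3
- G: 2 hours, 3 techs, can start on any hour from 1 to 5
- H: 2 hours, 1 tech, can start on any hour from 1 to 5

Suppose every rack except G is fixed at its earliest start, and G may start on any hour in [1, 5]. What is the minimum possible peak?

9

G@1: h1:12  h2:7  h3:3  h4:3  h5:0  h6:0 → peak 12
G@2: h1:9  h2:7  h3:6  h4:3  h5:0  h6:0 → peak 9
G@3: h1:9  h2:4  h3:6  h4:6  h5:0  h6:0 → peak 9
G@4: h1:9  h2:4  h3:3  h4:6  h5:3  h6:0 → peak 9
G@5: h1:9  h2:4  h3:3  h4:3  h5:3  h6:3 → peak 9
Best is G@2, peak 9.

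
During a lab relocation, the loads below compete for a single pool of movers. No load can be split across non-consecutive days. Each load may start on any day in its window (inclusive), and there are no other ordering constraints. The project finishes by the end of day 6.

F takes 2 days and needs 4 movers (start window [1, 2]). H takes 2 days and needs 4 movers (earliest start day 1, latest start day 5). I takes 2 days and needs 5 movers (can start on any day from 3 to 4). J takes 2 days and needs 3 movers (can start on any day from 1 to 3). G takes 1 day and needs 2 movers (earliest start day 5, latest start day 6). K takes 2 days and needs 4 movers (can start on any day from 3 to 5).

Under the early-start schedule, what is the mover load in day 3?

At early start, day 3 has: I, K.
Demand: 5 + 4 = 9.

9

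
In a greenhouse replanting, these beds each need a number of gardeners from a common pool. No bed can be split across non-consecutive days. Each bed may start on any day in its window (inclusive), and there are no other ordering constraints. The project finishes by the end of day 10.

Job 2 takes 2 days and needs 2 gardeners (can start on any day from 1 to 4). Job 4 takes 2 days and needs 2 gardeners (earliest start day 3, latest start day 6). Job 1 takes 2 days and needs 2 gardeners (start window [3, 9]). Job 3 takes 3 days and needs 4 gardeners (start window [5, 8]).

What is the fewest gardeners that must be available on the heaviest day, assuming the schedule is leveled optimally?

4

Schedule Job 2@1, Job 4@3, Job 1@3, Job 3@5: d1:2  d2:2  d3:4  d4:4  d5:4  d6:4  d7:4  d8:0  d9:0  d10:0 — peak 4.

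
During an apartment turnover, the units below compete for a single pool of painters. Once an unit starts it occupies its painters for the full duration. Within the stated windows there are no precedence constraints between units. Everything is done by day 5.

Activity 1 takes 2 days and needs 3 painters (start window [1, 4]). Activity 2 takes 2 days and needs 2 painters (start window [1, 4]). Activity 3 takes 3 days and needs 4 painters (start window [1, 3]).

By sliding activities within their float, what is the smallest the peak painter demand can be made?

5

Early-start (Activity 1@1, Activity 2@1, Activity 3@1) gives peak 9: d1:9  d2:9  d3:4  d4:0  d5:0.
Shift Activity 3→3.
Schedule Activity 1@1, Activity 2@1, Activity 3@3: d1:5  d2:5  d3:4  d4:4  d5:4 — peak 5.
Total painter-days = 22 over 5 days ⇒ peak ≥ ⌈22/5⌉ = 5, so 5 is optimal.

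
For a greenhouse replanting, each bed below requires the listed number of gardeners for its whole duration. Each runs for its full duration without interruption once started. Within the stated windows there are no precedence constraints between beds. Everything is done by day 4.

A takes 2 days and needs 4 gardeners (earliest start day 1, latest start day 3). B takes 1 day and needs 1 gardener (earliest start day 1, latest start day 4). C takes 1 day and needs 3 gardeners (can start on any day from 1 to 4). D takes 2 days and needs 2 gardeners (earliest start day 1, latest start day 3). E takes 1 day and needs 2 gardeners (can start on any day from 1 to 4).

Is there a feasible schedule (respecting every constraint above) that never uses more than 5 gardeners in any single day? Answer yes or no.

Schedule A@1, B@1, C@3, D@3, E@4: d1:5  d2:4  d3:5  d4:4 — peak 5 ≤ 5.

yes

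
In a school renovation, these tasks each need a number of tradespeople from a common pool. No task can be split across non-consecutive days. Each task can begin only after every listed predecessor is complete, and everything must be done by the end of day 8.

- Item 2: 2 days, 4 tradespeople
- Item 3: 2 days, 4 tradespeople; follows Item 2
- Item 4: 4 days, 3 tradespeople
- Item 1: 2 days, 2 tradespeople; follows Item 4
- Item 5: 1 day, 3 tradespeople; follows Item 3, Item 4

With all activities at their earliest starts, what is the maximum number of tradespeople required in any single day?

7

Early-start schedule: Item 2@1, Item 3@3, Item 4@1, Item 1@5, Item 5@5.
Load per day: day 1: 7, day 2: 7, day 3: 7, day 4: 7, day 5: 5, day 6: 2, day 7: 0, day 8: 0.
Peak is 7.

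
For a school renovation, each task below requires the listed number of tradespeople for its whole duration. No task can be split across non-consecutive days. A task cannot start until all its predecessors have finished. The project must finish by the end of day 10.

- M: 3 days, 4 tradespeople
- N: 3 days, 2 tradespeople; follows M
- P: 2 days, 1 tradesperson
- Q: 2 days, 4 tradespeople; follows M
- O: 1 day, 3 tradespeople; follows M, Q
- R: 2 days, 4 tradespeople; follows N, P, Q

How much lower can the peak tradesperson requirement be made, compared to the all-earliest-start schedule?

Early-start peak: d1:5  d2:5  d3:4  d4:6  d5:6  d6:5  d7:4  d8:4  d9:0  d10:0 ⇒ 6.
Leveled (M@1, N@6, P@1, Q@4, O@6, R@9): d1:5  d2:5  d3:4  d4:4  d5:4  d6:5  d7:2  d8:2  d9:4  d10:4 ⇒ 5.
Reduction 6 − 5 = 1.

1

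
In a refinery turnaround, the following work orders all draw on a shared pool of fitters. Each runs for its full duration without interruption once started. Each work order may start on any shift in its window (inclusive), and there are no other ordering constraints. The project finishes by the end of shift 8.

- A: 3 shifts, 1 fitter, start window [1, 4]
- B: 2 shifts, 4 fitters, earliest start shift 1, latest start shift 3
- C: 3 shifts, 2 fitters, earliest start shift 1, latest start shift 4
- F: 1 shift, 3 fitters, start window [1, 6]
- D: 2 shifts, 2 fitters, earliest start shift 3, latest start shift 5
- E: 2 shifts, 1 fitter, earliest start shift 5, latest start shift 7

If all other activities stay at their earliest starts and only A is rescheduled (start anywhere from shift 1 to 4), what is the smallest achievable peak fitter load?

9

A@1: s1:10  s2:7  s3:5  s4:2  s5:1  s6:1  s7:0  s8:0 → peak 10
A@2: s1:9  s2:7  s3:5  s4:3  s5:1  s6:1  s7:0  s8:0 → peak 9
A@3: s1:9  s2:6  s3:5  s4:3  s5:2  s6:1  s7:0  s8:0 → peak 9
A@4: s1:9  s2:6  s3:4  s4:3  s5:2  s6:2  s7:0  s8:0 → peak 9
Best is A@2, peak 9.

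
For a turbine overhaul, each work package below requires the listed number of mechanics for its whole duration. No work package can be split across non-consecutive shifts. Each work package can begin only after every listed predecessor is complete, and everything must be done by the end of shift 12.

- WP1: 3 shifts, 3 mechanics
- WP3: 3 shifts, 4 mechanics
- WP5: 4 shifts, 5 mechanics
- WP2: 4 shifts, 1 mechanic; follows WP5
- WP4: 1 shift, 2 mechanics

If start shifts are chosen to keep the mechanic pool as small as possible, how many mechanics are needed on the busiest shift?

5

Early-start (WP1@1, WP3@1, WP5@1, WP2@5, WP4@1) gives peak 14: s1:14  s2:12  s3:12  s4:5  s5:1  s6:1  s7:1  s8:1  s9:0  s10:0  s11:0  s12:0.
Shift WP3→8, WP5→4, WP2→8.
Schedule WP1@1, WP3@8, WP5@4, WP2@8, WP4@1: s1:5  s2:3  s3:3  s4:5  s5:5  s6:5  s7:5  s8:5  s9:5  s10:5  s11:1  s12:0 — peak 5.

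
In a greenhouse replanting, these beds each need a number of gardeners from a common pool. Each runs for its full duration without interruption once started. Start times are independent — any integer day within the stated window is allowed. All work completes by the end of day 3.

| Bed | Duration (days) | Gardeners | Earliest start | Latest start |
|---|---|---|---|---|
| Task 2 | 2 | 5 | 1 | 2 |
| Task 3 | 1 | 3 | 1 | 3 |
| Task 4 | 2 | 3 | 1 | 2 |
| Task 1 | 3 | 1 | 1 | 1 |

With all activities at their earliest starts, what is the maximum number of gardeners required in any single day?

12

Early-start schedule: Task 2@1, Task 3@1, Task 4@1, Task 1@1.
Load per day: day 1: 12, day 2: 9, day 3: 1.
Peak is 12.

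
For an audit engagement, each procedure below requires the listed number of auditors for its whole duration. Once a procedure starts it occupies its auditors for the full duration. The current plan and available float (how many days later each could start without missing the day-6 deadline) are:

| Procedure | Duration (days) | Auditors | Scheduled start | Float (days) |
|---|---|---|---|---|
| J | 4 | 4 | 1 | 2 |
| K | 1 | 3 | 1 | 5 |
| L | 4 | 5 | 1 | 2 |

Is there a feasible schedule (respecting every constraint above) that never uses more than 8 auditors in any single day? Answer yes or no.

The minimum achievable peak is 9; 8 < 9, so no feasible schedule stays within the cap.

no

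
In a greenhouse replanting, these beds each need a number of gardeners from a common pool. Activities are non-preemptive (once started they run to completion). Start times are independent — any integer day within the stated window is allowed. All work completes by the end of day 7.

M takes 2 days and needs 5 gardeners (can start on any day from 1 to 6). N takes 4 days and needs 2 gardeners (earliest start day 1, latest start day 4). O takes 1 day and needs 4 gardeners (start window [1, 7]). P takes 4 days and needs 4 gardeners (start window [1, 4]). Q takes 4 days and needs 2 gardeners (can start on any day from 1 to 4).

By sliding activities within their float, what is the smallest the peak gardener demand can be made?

8

Early-start (M@1, N@1, O@1, P@1, Q@1) gives peak 17: d1:17  d2:13  d3:8  d4:8  d5:0  d6:0  d7:0.
Shift O→3, P→4, Q→3.
Schedule M@1, N@1, O@3, P@4, Q@3: d1:7  d2:7  d3:8  d4:8  d5:6  d6:6  d7:4 — peak 8.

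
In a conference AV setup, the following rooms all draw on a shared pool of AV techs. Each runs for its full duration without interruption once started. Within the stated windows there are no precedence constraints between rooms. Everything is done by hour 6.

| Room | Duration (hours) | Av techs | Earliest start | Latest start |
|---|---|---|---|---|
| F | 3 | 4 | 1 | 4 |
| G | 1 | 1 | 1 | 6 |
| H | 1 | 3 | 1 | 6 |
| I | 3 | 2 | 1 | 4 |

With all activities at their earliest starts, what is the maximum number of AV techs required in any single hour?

10

Early-start schedule: F@1, G@1, H@1, I@1.
Load per hour: hour 1: 10, hour 2: 6, hour 3: 6, hour 4: 0, hour 5: 0, hour 6: 0.
Peak is 10.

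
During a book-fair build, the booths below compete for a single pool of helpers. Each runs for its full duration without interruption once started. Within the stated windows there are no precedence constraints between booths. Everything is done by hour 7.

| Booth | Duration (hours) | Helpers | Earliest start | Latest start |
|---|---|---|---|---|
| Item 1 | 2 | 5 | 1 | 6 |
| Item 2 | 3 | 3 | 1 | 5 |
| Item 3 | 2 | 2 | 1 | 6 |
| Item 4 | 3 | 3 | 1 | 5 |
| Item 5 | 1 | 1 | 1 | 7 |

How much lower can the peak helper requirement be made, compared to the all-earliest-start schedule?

Early-start peak: h1:14  h2:13  h3:6  h4:0  h5:0  h6:0  h7:0 ⇒ 14.
Leveled (Item 1@1, Item 2@3, Item 3@3, Item 4@5, Item 5@1): h1:6  h2:5  h3:5  h4:5  h5:6  h6:3  h7:3 ⇒ 6.
Reduction 14 − 6 = 8.

8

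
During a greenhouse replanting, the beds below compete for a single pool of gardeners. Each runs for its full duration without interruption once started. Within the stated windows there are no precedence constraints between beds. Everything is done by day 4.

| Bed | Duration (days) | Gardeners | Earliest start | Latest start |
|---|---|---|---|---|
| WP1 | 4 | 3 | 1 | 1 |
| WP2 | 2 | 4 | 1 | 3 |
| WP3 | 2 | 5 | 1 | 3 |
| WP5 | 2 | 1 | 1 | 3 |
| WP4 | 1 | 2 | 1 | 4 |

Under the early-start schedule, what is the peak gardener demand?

15

Early-start schedule: WP1@1, WP2@1, WP3@1, WP5@1, WP4@1.
Load per day: day 1: 15, day 2: 13, day 3: 3, day 4: 3.
Peak is 15.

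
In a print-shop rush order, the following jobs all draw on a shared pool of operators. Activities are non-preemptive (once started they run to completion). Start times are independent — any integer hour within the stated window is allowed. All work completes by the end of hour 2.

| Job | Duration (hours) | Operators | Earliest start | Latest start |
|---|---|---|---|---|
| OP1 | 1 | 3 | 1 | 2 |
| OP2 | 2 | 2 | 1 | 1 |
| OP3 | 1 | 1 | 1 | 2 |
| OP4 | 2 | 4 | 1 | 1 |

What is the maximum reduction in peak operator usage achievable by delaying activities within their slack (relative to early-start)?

1

Early-start peak: h1:10  h2:6 ⇒ 10.
Leveled (OP1@1, OP2@1, OP3@2, OP4@1): h1:9  h2:7 ⇒ 9.
Reduction 10 − 9 = 1.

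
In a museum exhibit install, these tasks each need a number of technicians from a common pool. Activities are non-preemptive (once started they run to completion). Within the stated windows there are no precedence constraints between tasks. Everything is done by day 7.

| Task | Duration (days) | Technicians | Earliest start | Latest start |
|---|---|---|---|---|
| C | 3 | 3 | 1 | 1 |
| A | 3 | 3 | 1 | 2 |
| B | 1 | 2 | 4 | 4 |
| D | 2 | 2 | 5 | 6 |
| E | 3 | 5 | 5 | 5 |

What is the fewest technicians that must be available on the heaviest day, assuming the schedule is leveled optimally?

7

Schedule C@1, A@1, B@4, D@5, E@5: d1:6  d2:6  d3:6  d4:2  d5:7  d6:7  d7:5 — peak 7.
No arrangement of the 4 feasible schedules does better.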